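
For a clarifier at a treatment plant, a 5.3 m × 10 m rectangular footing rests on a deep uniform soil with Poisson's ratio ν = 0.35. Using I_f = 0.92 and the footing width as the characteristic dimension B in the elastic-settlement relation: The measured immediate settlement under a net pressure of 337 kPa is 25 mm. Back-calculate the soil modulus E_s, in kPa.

E_s ≈ 57700 kPa

S_e = q·B·(1−ν²)/E_s · I_f  ⇒  E_s = q·B·(1−ν²)·I_f / S_e.
E_s = 337 × 5.3 × 0.8775 × 0.92 / 0.025 = 57680 kPa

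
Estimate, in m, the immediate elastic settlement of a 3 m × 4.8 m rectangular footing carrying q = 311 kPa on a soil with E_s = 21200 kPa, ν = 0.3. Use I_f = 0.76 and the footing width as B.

S_e ≈ 0.0304 m

Immediate (elastic) settlement: S_e = q·B·(1−ν²)/E_s · I_f.
S_e = 311 × 3 × (1 − 0.3²) / 21200 × 0.76
    = 311 × 3 × 0.91 / 21200 × 0.76
    = 0.03044 m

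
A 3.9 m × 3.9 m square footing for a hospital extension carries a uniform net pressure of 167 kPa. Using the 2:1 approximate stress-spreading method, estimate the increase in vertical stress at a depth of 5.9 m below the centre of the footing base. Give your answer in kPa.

By the 2:1 method the load spreads at 1 horizontal : 2 vertical, so at depth z the loaded area has grown by z in each plan dimension:
Δσ = qBL/((B+z)(L+z)) = 167×3.9×3.9/((3.9+5.9)(3.9+5.9)) = 26.448 kPa

Δσ_z ≈ 26.4 kPa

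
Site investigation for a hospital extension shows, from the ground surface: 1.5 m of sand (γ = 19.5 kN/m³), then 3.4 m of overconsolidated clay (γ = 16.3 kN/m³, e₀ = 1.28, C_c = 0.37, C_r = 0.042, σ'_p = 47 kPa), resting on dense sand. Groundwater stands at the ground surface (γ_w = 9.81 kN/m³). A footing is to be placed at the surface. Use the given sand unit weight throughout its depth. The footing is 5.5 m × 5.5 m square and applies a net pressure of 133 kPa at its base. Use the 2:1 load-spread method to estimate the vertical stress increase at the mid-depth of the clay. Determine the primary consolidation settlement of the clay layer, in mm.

Mid-depth of clay below the ground surface: z = 1.5 + 3.4/2 = 3.2 m.
Total vertical stress at mid-clay: σ_v = 19.5×1.5 + 16.3×1.7 = 56.96 kPa.
Pore pressure: u = 9.81×(3.2 − 0) = 31.392 kPa.
Initial effective stress: σ'_0 = σ_v − u = 56.96 − 31.392 = 25.568 kPa.
Stress increase at mid-clay by the 2:1 spreading method:
Δσ = qBL/((B+z)(L+z)) = 133×5.5×5.5/((5.5+3.2)(5.5+3.2)) = 53.154 kPa
Final effective stress: σ'_f = 25.568 + 53.154 = 78.722 kPa.
σ'_f = 78.722 > σ'_p = 47 kPa, so the stress path crosses the preconsolidation pressure — recompression up to σ'_p, then virgin compression beyond:
S_c = H/(1+e₀)·[C_r·log₁₀(σ'_p/σ'_0) + C_c·log₁₀(σ'_f/σ'_p)]
    = 3.4/2.28 × [0.042×log₁₀(47/25.568) + 0.37×log₁₀(78.722/47)]
    = 1.4912 × [0.011105 + 0.082879] = 0.1401 m

S_c ≈ 140 mm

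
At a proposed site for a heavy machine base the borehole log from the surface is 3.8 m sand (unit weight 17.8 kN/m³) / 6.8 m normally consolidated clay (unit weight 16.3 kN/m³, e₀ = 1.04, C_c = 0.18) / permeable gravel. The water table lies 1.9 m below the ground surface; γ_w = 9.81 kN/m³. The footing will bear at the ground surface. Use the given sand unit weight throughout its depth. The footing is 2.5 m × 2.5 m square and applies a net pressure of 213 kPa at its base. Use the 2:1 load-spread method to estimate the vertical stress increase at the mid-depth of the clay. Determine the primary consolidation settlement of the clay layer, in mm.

S_c ≈ 47.3 mm

Mid-depth of clay below the ground surface: z = 3.8 + 6.8/2 = 7.2 m.
Total vertical stress at mid-clay: σ_v = 17.8×3.8 + 16.3×3.4 = 123.06 kPa.
Pore pressure: u = 9.81×(7.2 − 1.9) = 51.993 kPa.
Initial effective stress: σ'_0 = σ_v − u = 123.06 − 51.993 = 71.067 kPa.
Stress increase at mid-clay by the 2:1 spreading method:
Δσ = qBL/((B+z)(L+z)) = 213×2.5×2.5/((2.5+7.2)(2.5+7.2)) = 14.149 kPa
Final effective stress: σ'_f = σ'_0 + Δσ = 71.067 + 14.149 = 85.216 kPa.
Normally consolidated clay, so the full stress increment lies on the virgin compression line:
S_c = C_c·H/(1+e₀)·log₁₀(σ'_f/σ'_0) = 0.18×6.8/(1+1.04)×log₁₀(85.216/71.067)
    = 0.6 × 0.078853 = 0.04731 m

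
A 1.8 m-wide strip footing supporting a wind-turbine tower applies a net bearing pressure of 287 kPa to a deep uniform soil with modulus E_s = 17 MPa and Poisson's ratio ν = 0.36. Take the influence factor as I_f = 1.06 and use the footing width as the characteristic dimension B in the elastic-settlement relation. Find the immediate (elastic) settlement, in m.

S_e ≈ 0.028 m

Immediate (elastic) settlement: S_e = q·B·(1−ν²)/E_s · I_f.
E_s = 17 MPa = 17000 kPa.
S_e = 287 × 1.8 × (1 − 0.36²) / 17000 × 1.06
    = 287 × 1.8 × 0.8704 / 17000 × 1.06
    = 0.02804 m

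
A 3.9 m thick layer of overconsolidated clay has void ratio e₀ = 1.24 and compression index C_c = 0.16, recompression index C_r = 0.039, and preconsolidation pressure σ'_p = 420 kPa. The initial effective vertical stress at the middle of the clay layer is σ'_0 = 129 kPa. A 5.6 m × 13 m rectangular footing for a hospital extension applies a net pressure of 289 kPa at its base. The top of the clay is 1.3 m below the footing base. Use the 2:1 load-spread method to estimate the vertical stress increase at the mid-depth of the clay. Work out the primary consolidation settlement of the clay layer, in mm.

S_c ≈ 22.4 mm

Mid-depth of clay below the footing base: z = 1.3 + 3.9/2 = 3.25 m.
Stress increase at mid-clay by the 2:1 spreading method:
Δσ = qBL/((B+z)(L+z)) = 289×5.6×13/((5.6+3.25)(13+3.25)) = 146.3 kPa
Final effective stress: σ'_f = 129 + 146.3 = 275.3 kPa.
σ'_f = 275.3 ≤ σ'_p = 420 kPa, so the clay remains overconsolidated and only the recompression index applies:
S_c = C_r·H/(1+e₀)·log₁₀(σ'_f/σ'_0) = 0.039×3.9/2.24×log₁₀(275.3/129)
    = 0.067903 × 0.32922 = 0.02235 m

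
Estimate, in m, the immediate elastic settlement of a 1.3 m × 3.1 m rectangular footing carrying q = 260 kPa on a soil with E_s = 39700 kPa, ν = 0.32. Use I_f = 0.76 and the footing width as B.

S_e ≈ 0.00581 m

Immediate (elastic) settlement: S_e = q·B·(1−ν²)/E_s · I_f.
S_e = 260 × 1.3 × (1 − 0.32²) / 39700 × 0.76
    = 260 × 1.3 × 0.8976 / 39700 × 0.76
    = 0.005808 m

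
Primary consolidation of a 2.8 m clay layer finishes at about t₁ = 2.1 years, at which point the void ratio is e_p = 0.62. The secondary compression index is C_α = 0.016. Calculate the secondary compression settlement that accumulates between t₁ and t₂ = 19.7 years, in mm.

Secondary compression: S_s = C_α·H/(1+e_p)·log₁₀(t₂/t₁)
S_s = 0.016×2.8/(1+0.62)×log₁₀(19.7/2.1)
    = 0.02765 × 0.9722 = 0.02689 m

S_s ≈ 26.9 mm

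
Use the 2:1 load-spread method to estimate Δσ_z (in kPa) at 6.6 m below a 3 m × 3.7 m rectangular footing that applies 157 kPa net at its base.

By the 2:1 method the load spreads at 1 horizontal : 2 vertical, so at depth z the loaded area has grown by z in each plan dimension:
Δσ = qBL/((B+z)(L+z)) = 157×3×3.7/((3+6.6)(3.7+6.6)) = 17.624 kPa

Δσ_z ≈ 17.6 kPa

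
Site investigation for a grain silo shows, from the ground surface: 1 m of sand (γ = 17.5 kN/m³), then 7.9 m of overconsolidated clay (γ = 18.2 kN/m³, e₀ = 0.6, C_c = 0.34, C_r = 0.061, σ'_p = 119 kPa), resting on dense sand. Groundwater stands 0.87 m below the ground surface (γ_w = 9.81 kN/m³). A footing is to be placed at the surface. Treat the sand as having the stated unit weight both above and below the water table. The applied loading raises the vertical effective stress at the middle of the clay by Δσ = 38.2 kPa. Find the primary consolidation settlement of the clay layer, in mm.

S_c ≈ 75 mm

Mid-depth of clay below the ground surface: z = 1 + 7.9/2 = 4.95 m.
Total vertical stress at mid-clay: σ_v = 17.5×1 + 18.2×3.95 = 89.39 kPa.
Pore pressure: u = 9.81×(4.95 − 0.87) = 40.025 kPa.
Initial effective stress: σ'_0 = σ_v − u = 89.39 − 40.025 = 49.365 kPa.
Final effective stress: σ'_f = 49.365 + 38.2 = 87.565 kPa.
σ'_f = 87.565 ≤ σ'_p = 119 kPa, so the clay remains overconsolidated and only the recompression index applies:
S_c = C_r·H/(1+e₀)·log₁₀(σ'_f/σ'_0) = 0.061×7.9/1.6×log₁₀(87.565/49.365)
    = 0.30119 × 0.24891 = 0.07497 m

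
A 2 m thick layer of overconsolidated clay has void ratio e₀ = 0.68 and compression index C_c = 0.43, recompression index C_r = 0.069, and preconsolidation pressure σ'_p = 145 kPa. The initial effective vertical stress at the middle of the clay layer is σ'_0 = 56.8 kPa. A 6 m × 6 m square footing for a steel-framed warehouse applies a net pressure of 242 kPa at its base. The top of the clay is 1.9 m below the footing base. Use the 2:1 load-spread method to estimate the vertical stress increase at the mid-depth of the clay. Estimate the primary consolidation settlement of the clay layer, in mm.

Mid-depth of clay below the footing base: z = 1.9 + 2/2 = 2.9 m.
Stress increase at mid-clay by the 2:1 spreading method:
Δσ = qBL/((B+z)(L+z)) = 242×6×6/((6+2.9)(6+2.9)) = 109.99 kPa
Final effective stress: σ'_f = 56.8 + 109.99 = 166.79 kPa.
σ'_f = 166.79 > σ'_p = 145 kPa, so the stress path crosses the preconsolidation pressure — recompression up to σ'_p, then virgin compression beyond:
S_c = H/(1+e₀)·[C_r·log₁₀(σ'_p/σ'_0) + C_c·log₁₀(σ'_f/σ'_p)]
    = 2/1.68 × [0.069×log₁₀(145/56.8) + 0.43×log₁₀(166.79/145)]
    = 1.1905 × [0.028084 + 0.026145] = 0.06456 m

S_c ≈ 64.6 mm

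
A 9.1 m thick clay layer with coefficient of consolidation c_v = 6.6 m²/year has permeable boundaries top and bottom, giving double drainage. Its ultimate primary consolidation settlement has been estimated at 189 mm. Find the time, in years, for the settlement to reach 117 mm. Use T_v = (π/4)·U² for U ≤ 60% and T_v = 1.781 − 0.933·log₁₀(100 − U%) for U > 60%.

t ≈ 0.96 years

Drainage path length: H_d = H/2 = 4.55 m (double drainage).
U = S(t)/S_ult = 117/189 = 0.619.
U > 60%: T_v = 1.781 − 0.933·log₁₀(100 − 61.905) = 0.30605.
t = T_v·H_d²/c_v = 0.30605×4.55²/6.6 = 0.96 years.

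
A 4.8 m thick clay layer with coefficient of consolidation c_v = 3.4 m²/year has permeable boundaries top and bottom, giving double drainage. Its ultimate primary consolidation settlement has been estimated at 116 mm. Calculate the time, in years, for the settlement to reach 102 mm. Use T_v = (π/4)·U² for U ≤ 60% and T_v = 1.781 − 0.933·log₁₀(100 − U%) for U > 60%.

Drainage path length: H_d = H/2 = 2.4 m (double drainage).
U = S(t)/S_ult = 102/116 = 0.8793.
U > 60%: T_v = 1.781 − 0.933·log₁₀(100 − 87.931) = 0.7718.
t = T_v·H_d²/c_v = 0.7718×2.4²/3.4 = 1.308 years.

t ≈ 1.31 years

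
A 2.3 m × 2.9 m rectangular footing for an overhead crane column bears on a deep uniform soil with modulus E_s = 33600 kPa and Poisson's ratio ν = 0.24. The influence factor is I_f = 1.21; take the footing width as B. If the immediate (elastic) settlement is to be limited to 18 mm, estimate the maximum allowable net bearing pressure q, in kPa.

q ≈ 231 kPa

S_e = q·B·(1−ν²)/E_s · I_f  ⇒  q = S_e·E_s / (B·(1−ν²)·I_f).
q = 0.018 × 33600 / (2.3 × 0.9424 × 1.21) = 230.6 kPa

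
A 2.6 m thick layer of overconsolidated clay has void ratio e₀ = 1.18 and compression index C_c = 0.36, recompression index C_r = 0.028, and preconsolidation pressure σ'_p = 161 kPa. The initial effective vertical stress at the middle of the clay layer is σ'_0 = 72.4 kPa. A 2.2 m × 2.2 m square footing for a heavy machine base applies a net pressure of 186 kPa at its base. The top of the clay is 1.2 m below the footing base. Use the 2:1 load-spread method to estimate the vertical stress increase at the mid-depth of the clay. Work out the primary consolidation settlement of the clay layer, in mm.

S_c ≈ 6.48 mm

Mid-depth of clay below the footing base: z = 1.2 + 2.6/2 = 2.5 m.
Stress increase at mid-clay by the 2:1 spreading method:
Δσ = qBL/((B+z)(L+z)) = 186×2.2×2.2/((2.2+2.5)(2.2+2.5)) = 40.753 kPa
Final effective stress: σ'_f = 72.4 + 40.753 = 113.15 kPa.
σ'_f = 113.15 ≤ σ'_p = 161 kPa, so the clay remains overconsolidated and only the recompression index applies:
S_c = C_r·H/(1+e₀)·log₁₀(σ'_f/σ'_0) = 0.028×2.6/2.18×log₁₀(113.15/72.4)
    = 0.033396 × 0.19392 = 0.006476 m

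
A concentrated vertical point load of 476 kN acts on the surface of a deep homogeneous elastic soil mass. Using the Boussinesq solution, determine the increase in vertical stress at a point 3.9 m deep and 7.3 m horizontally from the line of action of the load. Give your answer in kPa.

Δσ_z ≈ 0.347 kPa

Boussinesq vertical stress below a point load on an elastic half-space:
Δσ_z = 3P/(2πz²) · [1 + (r/z)²]^(−5/2)
r/z = 7.3/3.9 = 1.8718; [1+(r/z)²]^(−5/2) = 0.023233.
Δσ_z = 3×476/(2π×3.9²) × 0.023233 = 14.942 × 0.023233 = 0.3471 kPa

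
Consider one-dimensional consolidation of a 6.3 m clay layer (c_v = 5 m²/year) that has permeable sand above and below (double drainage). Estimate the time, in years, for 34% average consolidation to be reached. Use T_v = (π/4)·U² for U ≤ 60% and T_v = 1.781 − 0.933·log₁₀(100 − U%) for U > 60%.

t ≈ 0.18 years

Drainage path length: H_d = H/2 = 3.15 m (double drainage).
U ≤ 60%: T_v = (π/4)·U² = (π/4)×0.34² = 0.090792.
t = T_v·H_d²/c_v = 0.090792×3.15²/5 = 0.1802 years.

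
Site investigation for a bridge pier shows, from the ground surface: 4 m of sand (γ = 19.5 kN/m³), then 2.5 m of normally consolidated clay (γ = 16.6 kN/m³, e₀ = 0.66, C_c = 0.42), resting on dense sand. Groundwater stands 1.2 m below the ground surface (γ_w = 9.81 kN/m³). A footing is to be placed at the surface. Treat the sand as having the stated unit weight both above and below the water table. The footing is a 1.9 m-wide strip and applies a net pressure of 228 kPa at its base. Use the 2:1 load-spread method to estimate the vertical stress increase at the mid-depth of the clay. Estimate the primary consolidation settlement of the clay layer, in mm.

Mid-depth of clay below the ground surface: z = 4 + 2.5/2 = 5.25 m.
Total vertical stress at mid-clay: σ_v = 19.5×4 + 16.6×1.25 = 98.75 kPa.
Pore pressure: u = 9.81×(5.25 − 1.2) = 39.73 kPa.
Initial effective stress: σ'_0 = σ_v − u = 98.75 − 39.73 = 59.02 kPa.
Stress increase at mid-clay by the 2:1 spreading method:
Δσ = qB/(B+z) = 228×1.9/(1.9+5.25) = 60.587 kPa
Final effective stress: σ'_f = σ'_0 + Δσ = 59.02 + 60.587 = 119.61 kPa.
Normally consolidated clay, so the full stress increment lies on the virgin compression line:
S_c = C_c·H/(1+e₀)·log₁₀(σ'_f/σ'_0) = 0.42×2.5/(1+0.66)×log₁₀(119.61/59.02)
    = 0.63253 × 0.30677 = 0.194 m

S_c ≈ 194 mm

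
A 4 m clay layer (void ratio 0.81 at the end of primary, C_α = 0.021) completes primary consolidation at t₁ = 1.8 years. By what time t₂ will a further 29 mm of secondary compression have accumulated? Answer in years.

S_s = C_α·H/(1+e_p)·log₁₀(t₂/t₁) ⇒ log₁₀(t₂/t₁) = S_s·(1+e_p)/(C_α·H).
log₁₀(t₂/t₁) = 0.029 × (1+0.81) / (0.021×4) = 0.6249
t₂ = t₁ × 10^0.6249 = 1.8 × 4.216 = 7.588 years

t₂ ≈ 7.59 years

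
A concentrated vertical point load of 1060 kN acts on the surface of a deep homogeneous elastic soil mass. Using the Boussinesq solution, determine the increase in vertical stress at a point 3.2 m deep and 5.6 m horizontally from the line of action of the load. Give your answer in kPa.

Boussinesq vertical stress below a point load on an elastic half-space:
Δσ_z = 3P/(2πz²) · [1 + (r/z)²]^(−5/2)
r/z = 5.6/3.2 = 1.75; [1+(r/z)²]^(−5/2) = 0.030062.
Δσ_z = 3×1060/(2π×3.2²) × 0.030062 = 49.425 × 0.030062 = 1.486 kPa

Δσ_z ≈ 1.49 kPa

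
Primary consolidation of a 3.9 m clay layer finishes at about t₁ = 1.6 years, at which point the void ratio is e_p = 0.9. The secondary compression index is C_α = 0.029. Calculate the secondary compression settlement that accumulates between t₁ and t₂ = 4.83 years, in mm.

S_s ≈ 28.6 mm

Secondary compression: S_s = C_α·H/(1+e_p)·log₁₀(t₂/t₁)
S_s = 0.029×3.9/(1+0.9)×log₁₀(4.83/1.6)
    = 0.05953 × 0.4798 = 0.02856 m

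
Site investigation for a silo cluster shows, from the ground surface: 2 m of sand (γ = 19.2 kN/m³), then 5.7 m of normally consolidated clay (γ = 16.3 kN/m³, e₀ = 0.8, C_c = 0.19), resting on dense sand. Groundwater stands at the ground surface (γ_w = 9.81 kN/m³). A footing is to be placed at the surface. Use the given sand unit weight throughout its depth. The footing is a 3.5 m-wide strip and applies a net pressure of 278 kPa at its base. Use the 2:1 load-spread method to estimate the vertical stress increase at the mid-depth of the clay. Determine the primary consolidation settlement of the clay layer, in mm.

S_c ≈ 370 mm

Mid-depth of clay below the ground surface: z = 2 + 5.7/2 = 4.85 m.
Total vertical stress at mid-clay: σ_v = 19.2×2 + 16.3×2.85 = 84.855 kPa.
Pore pressure: u = 9.81×(4.85 − 0) = 47.578 kPa.
Initial effective stress: σ'_0 = σ_v − u = 84.855 − 47.578 = 37.277 kPa.
Stress increase at mid-clay by the 2:1 spreading method:
Δσ = qB/(B+z) = 278×3.5/(3.5+4.85) = 116.53 kPa
Final effective stress: σ'_f = σ'_0 + Δσ = 37.277 + 116.53 = 153.81 kPa.
Normally consolidated clay, so the full stress increment lies on the virgin compression line:
S_c = C_c·H/(1+e₀)·log₁₀(σ'_f/σ'_0) = 0.19×5.7/(1+0.8)×log₁₀(153.81/37.277)
    = 0.60167 × 0.61554 = 0.3704 m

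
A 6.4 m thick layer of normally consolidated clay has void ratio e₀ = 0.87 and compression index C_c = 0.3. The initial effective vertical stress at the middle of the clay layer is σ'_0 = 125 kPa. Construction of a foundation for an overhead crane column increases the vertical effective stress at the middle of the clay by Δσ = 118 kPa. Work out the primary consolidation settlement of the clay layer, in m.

Final effective stress: σ'_f = σ'_0 + Δσ = 125 + 118 = 243 kPa.
Normally consolidated clay, so the full stress increment lies on the virgin compression line:
S_c = C_c·H/(1+e₀)·log₁₀(σ'_f/σ'_0) = 0.3×6.4/(1+0.87)×log₁₀(243/125)
    = 1.0267 × 0.2887 = 0.2964 m

S_c ≈ 0.296 m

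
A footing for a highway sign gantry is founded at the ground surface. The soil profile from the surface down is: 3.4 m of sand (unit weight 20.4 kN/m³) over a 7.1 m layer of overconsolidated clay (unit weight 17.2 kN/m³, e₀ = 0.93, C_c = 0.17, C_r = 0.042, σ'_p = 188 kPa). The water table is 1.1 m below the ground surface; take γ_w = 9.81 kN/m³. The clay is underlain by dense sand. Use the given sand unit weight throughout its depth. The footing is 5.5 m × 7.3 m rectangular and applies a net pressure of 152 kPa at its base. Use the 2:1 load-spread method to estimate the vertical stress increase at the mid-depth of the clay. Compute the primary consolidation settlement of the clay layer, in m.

S_c ≈ 0.0259 m

Mid-depth of clay below the ground surface: z = 3.4 + 7.1/2 = 6.95 m.
Total vertical stress at mid-clay: σ_v = 20.4×3.4 + 17.2×3.55 = 130.42 kPa.
Pore pressure: u = 9.81×(6.95 − 1.1) = 57.389 kPa.
Initial effective stress: σ'_0 = σ_v − u = 130.42 − 57.389 = 73.031 kPa.
Stress increase at mid-clay by the 2:1 spreading method:
Δσ = qBL/((B+z)(L+z)) = 152×5.5×7.3/((5.5+6.95)(7.3+6.95)) = 34.399 kPa
Final effective stress: σ'_f = 73.031 + 34.399 = 107.43 kPa.
σ'_f = 107.43 ≤ σ'_p = 188 kPa, so the clay remains overconsolidated and only the recompression index applies:
S_c = C_r·H/(1+e₀)·log₁₀(σ'_f/σ'_0) = 0.042×7.1/1.93×log₁₀(107.43/73.031)
    = 0.15451 × 0.16762 = 0.0259 m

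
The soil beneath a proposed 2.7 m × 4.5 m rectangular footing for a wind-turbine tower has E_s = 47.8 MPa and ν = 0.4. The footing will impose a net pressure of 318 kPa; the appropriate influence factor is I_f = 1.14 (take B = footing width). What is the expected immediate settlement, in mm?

S_e ≈ 17.2 mm

Immediate (elastic) settlement: S_e = q·B·(1−ν²)/E_s · I_f.
E_s = 47.8 MPa = 47800 kPa.
S_e = 318 × 2.7 × (1 − 0.4²) / 47800 × 1.14
    = 318 × 2.7 × 0.84 / 47800 × 1.14
    = 0.0172 m = 17.2 mm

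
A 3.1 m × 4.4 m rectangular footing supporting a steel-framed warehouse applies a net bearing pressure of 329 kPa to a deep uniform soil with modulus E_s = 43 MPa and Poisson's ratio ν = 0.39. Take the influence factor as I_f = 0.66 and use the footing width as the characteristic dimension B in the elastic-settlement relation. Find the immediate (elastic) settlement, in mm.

Immediate (elastic) settlement: S_e = q·B·(1−ν²)/E_s · I_f.
E_s = 43 MPa = 43000 kPa.
S_e = 329 × 3.1 × (1 − 0.39²) / 43000 × 0.66
    = 329 × 3.1 × 0.8479 / 43000 × 0.66
    = 0.01327 m = 13.27 mm

S_e ≈ 13.3 mm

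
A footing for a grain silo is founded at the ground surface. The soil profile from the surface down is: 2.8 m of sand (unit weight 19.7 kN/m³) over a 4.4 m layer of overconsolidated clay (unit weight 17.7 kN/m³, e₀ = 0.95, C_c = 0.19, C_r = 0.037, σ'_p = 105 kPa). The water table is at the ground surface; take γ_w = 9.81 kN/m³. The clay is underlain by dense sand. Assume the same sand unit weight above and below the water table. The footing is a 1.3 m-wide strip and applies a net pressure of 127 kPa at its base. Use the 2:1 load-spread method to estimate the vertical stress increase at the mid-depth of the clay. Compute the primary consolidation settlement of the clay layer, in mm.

Mid-depth of clay below the ground surface: z = 2.8 + 4.4/2 = 5 m.
Total vertical stress at mid-clay: σ_v = 19.7×2.8 + 17.7×2.2 = 94.1 kPa.
Pore pressure: u = 9.81×(5 − 0) = 49.05 kPa.
Initial effective stress: σ'_0 = σ_v − u = 94.1 − 49.05 = 45.05 kPa.
Stress increase at mid-clay by the 2:1 spreading method:
Δσ = qB/(B+z) = 127×1.3/(1.3+5) = 26.206 kPa
Final effective stress: σ'_f = 45.05 + 26.206 = 71.256 kPa.
σ'_f = 71.256 ≤ σ'_p = 105 kPa, so the clay remains overconsolidated and only the recompression index applies:
S_c = C_r·H/(1+e₀)·log₁₀(σ'_f/σ'_0) = 0.037×4.4/1.95×log₁₀(71.256/45.05)
    = 0.083487 × 0.19913 = 0.01662 m

S_c ≈ 16.6 mm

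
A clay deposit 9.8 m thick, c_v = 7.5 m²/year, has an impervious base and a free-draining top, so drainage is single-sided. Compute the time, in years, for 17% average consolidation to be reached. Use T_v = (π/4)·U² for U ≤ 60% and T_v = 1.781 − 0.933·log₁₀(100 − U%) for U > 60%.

Drainage path length: H_d = H = 9.8 m (single drainage).
U ≤ 60%: T_v = (π/4)·U² = (π/4)×0.17² = 0.022698.
t = T_v·H_d²/c_v = 0.022698×9.8²/7.5 = 0.2907 years.

t ≈ 0.291 years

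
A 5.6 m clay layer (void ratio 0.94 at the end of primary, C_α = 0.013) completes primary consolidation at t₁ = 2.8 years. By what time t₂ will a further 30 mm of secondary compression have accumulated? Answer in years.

t₂ ≈ 17.6 years

S_s = C_α·H/(1+e_p)·log₁₀(t₂/t₁) ⇒ log₁₀(t₂/t₁) = S_s·(1+e_p)/(C_α·H).
log₁₀(t₂/t₁) = 0.03 × (1+0.94) / (0.013×5.6) = 0.7995
t₂ = t₁ × 10^0.7995 = 2.8 × 6.302 = 17.64 years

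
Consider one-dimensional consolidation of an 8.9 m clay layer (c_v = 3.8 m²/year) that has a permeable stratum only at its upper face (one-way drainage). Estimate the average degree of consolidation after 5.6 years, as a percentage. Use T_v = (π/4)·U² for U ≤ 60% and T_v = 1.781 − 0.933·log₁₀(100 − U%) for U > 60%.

Drainage path length: H_d = H = 8.9 m (single drainage).
T_v = c_v·t/H_d² = 3.8×5.6/8.9² = 0.26865.
T_v = 0.26865 corresponds to the U ≤ 60% branch:
U = √(4T_v/π) = 0.5849

U ≈ 58.5 %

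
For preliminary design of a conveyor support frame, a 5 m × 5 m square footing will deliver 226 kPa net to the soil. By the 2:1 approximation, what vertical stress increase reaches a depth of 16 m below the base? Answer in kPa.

Δσ_z ≈ 12.8 kPa

By the 2:1 method the load spreads at 1 horizontal : 2 vertical, so at depth z the loaded area has grown by z in each plan dimension:
Δσ = qBL/((B+z)(L+z)) = 226×5×5/((5+16)(5+16)) = 12.812 kPa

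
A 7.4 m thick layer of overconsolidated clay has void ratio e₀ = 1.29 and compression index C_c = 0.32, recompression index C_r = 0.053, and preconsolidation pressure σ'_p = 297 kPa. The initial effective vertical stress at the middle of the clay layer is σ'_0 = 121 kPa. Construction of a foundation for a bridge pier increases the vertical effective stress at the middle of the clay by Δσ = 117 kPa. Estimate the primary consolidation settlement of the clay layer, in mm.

S_c ≈ 50.3 mm

Final effective stress: σ'_f = 121 + 117 = 238 kPa.
σ'_f = 238 ≤ σ'_p = 297 kPa, so the clay remains overconsolidated and only the recompression index applies:
S_c = C_r·H/(1+e₀)·log₁₀(σ'_f/σ'_0) = 0.053×7.4/2.29×log₁₀(238/121)
    = 0.17126 × 0.29379 = 0.05032 m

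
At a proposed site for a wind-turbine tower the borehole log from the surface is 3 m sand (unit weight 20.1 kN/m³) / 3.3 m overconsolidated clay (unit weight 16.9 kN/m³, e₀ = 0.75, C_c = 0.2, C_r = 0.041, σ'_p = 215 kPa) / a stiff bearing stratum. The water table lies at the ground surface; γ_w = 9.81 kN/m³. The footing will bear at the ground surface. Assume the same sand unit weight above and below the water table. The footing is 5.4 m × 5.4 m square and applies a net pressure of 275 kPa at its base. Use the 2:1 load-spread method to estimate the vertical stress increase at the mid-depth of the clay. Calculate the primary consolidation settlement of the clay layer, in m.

S_c ≈ 0.0353 m

Mid-depth of clay below the ground surface: z = 3 + 3.3/2 = 4.65 m.
Total vertical stress at mid-clay: σ_v = 20.1×3 + 16.9×1.65 = 88.185 kPa.
Pore pressure: u = 9.81×(4.65 − 0) = 45.617 kPa.
Initial effective stress: σ'_0 = σ_v − u = 88.185 − 45.617 = 42.568 kPa.
Stress increase at mid-clay by the 2:1 spreading method:
Δσ = qBL/((B+z)(L+z)) = 275×5.4×5.4/((5.4+4.65)(5.4+4.65)) = 79.394 kPa
Final effective stress: σ'_f = 42.568 + 79.394 = 121.96 kPa.
σ'_f = 121.96 ≤ σ'_p = 215 kPa, so the clay remains overconsolidated and only the recompression index applies:
S_c = C_r·H/(1+e₀)·log₁₀(σ'_f/σ'_0) = 0.041×3.3/1.75×log₁₀(121.96/42.568)
    = 0.077314 × 0.45713 = 0.03534 m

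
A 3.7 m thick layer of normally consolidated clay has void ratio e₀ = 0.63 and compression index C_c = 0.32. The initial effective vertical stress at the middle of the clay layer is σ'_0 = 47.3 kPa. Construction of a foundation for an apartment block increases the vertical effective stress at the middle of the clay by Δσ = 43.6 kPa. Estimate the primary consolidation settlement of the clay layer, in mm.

S_c ≈ 206 mm

Final effective stress: σ'_f = σ'_0 + Δσ = 47.3 + 43.6 = 90.9 kPa.
Normally consolidated clay, so the full stress increment lies on the virgin compression line:
S_c = C_c·H/(1+e₀)·log₁₀(σ'_f/σ'_0) = 0.32×3.7/(1+0.63)×log₁₀(90.9/47.3)
    = 0.72638 × 0.2837 = 0.2061 m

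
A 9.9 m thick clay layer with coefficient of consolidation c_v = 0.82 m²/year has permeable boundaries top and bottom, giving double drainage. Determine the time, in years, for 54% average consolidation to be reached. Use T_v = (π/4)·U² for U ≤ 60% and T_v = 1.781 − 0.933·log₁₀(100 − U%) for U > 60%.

t ≈ 6.84 years

Drainage path length: H_d = H/2 = 4.95 m (double drainage).
U ≤ 60%: T_v = (π/4)·U² = (π/4)×0.54² = 0.22902.
t = T_v·H_d²/c_v = 0.22902×4.95²/0.82 = 6.843 years.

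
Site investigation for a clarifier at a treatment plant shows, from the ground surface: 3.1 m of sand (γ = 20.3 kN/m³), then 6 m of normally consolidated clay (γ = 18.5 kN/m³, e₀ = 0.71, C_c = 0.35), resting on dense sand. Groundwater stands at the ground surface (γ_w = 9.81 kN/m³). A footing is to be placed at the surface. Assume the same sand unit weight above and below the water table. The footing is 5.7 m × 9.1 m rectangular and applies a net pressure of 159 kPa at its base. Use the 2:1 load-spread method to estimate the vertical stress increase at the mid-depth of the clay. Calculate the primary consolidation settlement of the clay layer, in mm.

S_c ≈ 309 mm

Mid-depth of clay below the ground surface: z = 3.1 + 6/2 = 6.1 m.
Total vertical stress at mid-clay: σ_v = 20.3×3.1 + 18.5×3 = 118.43 kPa.
Pore pressure: u = 9.81×(6.1 − 0) = 59.841 kPa.
Initial effective stress: σ'_0 = σ_v − u = 118.43 − 59.841 = 58.589 kPa.
Stress increase at mid-clay by the 2:1 spreading method:
Δσ = qBL/((B+z)(L+z)) = 159×5.7×9.1/((5.7+6.1)(9.1+6.1)) = 45.982 kPa
Final effective stress: σ'_f = σ'_0 + Δσ = 58.589 + 45.982 = 104.57 kPa.
Normally consolidated clay, so the full stress increment lies on the virgin compression line:
S_c = C_c·H/(1+e₀)·log₁₀(σ'_f/σ'_0) = 0.35×6/(1+0.71)×log₁₀(104.57/58.589)
    = 1.2281 × 0.25159 = 0.309 m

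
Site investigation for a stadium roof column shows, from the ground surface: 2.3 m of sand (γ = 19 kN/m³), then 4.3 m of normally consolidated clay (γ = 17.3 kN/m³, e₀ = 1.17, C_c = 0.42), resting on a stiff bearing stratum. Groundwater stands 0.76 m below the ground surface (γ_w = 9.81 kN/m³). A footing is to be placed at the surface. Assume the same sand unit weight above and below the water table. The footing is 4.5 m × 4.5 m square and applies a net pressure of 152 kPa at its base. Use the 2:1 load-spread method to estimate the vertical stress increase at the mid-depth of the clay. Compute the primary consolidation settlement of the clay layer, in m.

Mid-depth of clay below the ground surface: z = 2.3 + 4.3/2 = 4.45 m.
Total vertical stress at mid-clay: σ_v = 19×2.3 + 17.3×2.15 = 80.895 kPa.
Pore pressure: u = 9.81×(4.45 − 0.76) = 36.199 kPa.
Initial effective stress: σ'_0 = σ_v − u = 80.895 − 36.199 = 44.696 kPa.
Stress increase at mid-clay by the 2:1 spreading method:
Δσ = qBL/((B+z)(L+z)) = 152×4.5×4.5/((4.5+4.45)(4.5+4.45)) = 38.426 kPa
Final effective stress: σ'_f = σ'_0 + Δσ = 44.696 + 38.426 = 83.122 kPa.
Normally consolidated clay, so the full stress increment lies on the virgin compression line:
S_c = C_c·H/(1+e₀)·log₁₀(σ'_f/σ'_0) = 0.42×4.3/(1+1.17)×log₁₀(83.122/44.696)
    = 0.83226 × 0.26945 = 0.2243 m

S_c ≈ 0.224 m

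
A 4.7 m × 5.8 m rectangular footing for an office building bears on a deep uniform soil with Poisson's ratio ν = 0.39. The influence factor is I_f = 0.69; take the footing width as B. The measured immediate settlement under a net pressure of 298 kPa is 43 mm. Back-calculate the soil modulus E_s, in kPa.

S_e = q·B·(1−ν²)/E_s · I_f  ⇒  E_s = q·B·(1−ν²)·I_f / S_e.
E_s = 298 × 4.7 × 0.8479 × 0.69 / 0.043 = 19060 kPa

E_s ≈ 19100 kPa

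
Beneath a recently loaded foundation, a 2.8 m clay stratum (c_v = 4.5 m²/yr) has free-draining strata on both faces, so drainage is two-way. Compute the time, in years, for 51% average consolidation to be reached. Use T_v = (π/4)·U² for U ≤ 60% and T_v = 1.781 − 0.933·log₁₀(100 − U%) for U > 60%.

Drainage path length: H_d = H/2 = 1.4 m (double drainage).
U ≤ 60%: T_v = (π/4)·U² = (π/4)×0.51² = 0.20428.
t = T_v·H_d²/c_v = 0.20428×1.4²/4.5 = 0.08898 years.

t ≈ 0.089 years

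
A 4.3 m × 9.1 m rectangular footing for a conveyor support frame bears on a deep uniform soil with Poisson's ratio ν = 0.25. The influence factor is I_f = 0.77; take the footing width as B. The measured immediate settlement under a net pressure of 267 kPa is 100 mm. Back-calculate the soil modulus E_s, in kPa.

E_s ≈ 8290 kPa

S_e = q·B·(1−ν²)/E_s · I_f  ⇒  E_s = q·B·(1−ν²)·I_f / S_e.
E_s = 267 × 4.3 × 0.9375 × 0.77 / 0.1 = 8288 kPa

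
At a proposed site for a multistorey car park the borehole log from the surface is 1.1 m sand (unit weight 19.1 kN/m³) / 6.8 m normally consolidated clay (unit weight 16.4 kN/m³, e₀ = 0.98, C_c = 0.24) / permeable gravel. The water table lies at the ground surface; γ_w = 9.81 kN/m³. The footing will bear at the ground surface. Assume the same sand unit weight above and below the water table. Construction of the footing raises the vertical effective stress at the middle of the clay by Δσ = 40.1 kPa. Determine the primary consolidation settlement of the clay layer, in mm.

Mid-depth of clay below the ground surface: z = 1.1 + 6.8/2 = 4.5 m.
Total vertical stress at mid-clay: σ_v = 19.1×1.1 + 16.4×3.4 = 76.77 kPa.
Pore pressure: u = 9.81×(4.5 − 0) = 44.145 kPa.
Initial effective stress: σ'_0 = σ_v − u = 76.77 − 44.145 = 32.625 kPa.
Final effective stress: σ'_f = σ'_0 + Δσ = 32.625 + 40.1 = 72.725 kPa.
Normally consolidated clay, so the full stress increment lies on the virgin compression line:
S_c = C_c·H/(1+e₀)·log₁₀(σ'_f/σ'_0) = 0.24×6.8/(1+0.98)×log₁₀(72.725/32.625)
    = 0.82424 × 0.34813 = 0.2869 m

S_c ≈ 287 mm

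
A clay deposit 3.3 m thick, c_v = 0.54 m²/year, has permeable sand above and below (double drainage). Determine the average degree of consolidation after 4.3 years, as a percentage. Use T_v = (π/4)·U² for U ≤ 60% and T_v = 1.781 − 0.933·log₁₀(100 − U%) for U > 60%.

U ≈ 90.1 %

Drainage path length: H_d = H/2 = 1.65 m (double drainage).
T_v = c_v·t/H_d² = 0.54×4.3/1.65² = 0.85289.
T_v = 0.85289 corresponds to the U > 60% branch:
U = 1 − 10^((1.781 − T_v)/0.933)/100 = 0.9012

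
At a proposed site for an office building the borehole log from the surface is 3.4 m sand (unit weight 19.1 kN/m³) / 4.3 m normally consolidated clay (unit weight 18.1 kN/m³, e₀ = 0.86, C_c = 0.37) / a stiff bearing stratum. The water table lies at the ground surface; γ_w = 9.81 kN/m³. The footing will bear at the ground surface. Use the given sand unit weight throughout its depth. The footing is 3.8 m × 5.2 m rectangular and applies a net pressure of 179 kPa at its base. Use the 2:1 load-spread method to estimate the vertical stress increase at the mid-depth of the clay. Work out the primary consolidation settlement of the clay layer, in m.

S_c ≈ 0.2 m

Mid-depth of clay below the ground surface: z = 3.4 + 4.3/2 = 5.55 m.
Total vertical stress at mid-clay: σ_v = 19.1×3.4 + 18.1×2.15 = 103.85 kPa.
Pore pressure: u = 9.81×(5.55 − 0) = 54.446 kPa.
Initial effective stress: σ'_0 = σ_v − u = 103.85 − 54.446 = 49.404 kPa.
Stress increase at mid-clay by the 2:1 spreading method:
Δσ = qBL/((B+z)(L+z)) = 179×3.8×5.2/((3.8+5.55)(5.2+5.55)) = 35.19 kPa
Final effective stress: σ'_f = σ'_0 + Δσ = 49.404 + 35.19 = 84.594 kPa.
Normally consolidated clay, so the full stress increment lies on the virgin compression line:
S_c = C_c·H/(1+e₀)·log₁₀(σ'_f/σ'_0) = 0.37×4.3/(1+0.86)×log₁₀(84.594/49.404)
    = 0.85538 × 0.23358 = 0.1998 m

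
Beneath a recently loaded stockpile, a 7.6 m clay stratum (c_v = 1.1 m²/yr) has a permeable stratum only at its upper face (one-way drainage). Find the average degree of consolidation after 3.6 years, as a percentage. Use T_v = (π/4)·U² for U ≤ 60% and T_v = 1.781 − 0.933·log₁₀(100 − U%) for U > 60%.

U ≈ 29.5 %

Drainage path length: H_d = H = 7.6 m (single drainage).
T_v = c_v·t/H_d² = 1.1×3.6/7.6² = 0.06856.
T_v = 0.06856 corresponds to the U ≤ 60% branch:
U = √(4T_v/π) = 0.2955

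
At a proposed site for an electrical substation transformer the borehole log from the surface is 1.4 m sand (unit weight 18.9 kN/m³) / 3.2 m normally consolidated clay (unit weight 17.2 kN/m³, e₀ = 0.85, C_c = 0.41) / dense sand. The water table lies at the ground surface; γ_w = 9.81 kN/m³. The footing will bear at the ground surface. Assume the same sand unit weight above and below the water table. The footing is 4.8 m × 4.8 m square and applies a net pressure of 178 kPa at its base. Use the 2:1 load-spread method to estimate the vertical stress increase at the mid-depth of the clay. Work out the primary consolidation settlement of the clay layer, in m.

S_c ≈ 0.407 m

Mid-depth of clay below the ground surface: z = 1.4 + 3.2/2 = 3 m.
Total vertical stress at mid-clay: σ_v = 18.9×1.4 + 17.2×1.6 = 53.98 kPa.
Pore pressure: u = 9.81×(3 − 0) = 29.43 kPa.
Initial effective stress: σ'_0 = σ_v − u = 53.98 − 29.43 = 24.55 kPa.
Stress increase at mid-clay by the 2:1 spreading method:
Δσ = qBL/((B+z)(L+z)) = 178×4.8×4.8/((4.8+3)(4.8+3)) = 67.408 kPa
Final effective stress: σ'_f = σ'_0 + Δσ = 24.55 + 67.408 = 91.958 kPa.
Normally consolidated clay, so the full stress increment lies on the virgin compression line:
S_c = C_c·H/(1+e₀)·log₁₀(σ'_f/σ'_0) = 0.41×3.2/(1+0.85)×log₁₀(91.958/24.55)
    = 0.70919 × 0.57354 = 0.4067 m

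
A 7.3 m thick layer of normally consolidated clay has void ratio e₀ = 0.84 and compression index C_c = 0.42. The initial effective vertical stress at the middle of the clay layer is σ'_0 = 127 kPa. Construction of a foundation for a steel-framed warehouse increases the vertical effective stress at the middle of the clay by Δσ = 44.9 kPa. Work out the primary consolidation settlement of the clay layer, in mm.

Final effective stress: σ'_f = σ'_0 + Δσ = 127 + 44.9 = 171.9 kPa.
Normally consolidated clay, so the full stress increment lies on the virgin compression line:
S_c = C_c·H/(1+e₀)·log₁₀(σ'_f/σ'_0) = 0.42×7.3/(1+0.84)×log₁₀(171.9/127)
    = 1.6663 × 0.13147 = 0.2191 m

S_c ≈ 219 mm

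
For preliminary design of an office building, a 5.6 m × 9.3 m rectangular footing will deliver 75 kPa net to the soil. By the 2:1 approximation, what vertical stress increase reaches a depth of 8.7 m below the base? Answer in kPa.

Δσ_z ≈ 15.2 kPa

By the 2:1 method the load spreads at 1 horizontal : 2 vertical, so at depth z the loaded area has grown by z in each plan dimension:
Δσ = qBL/((B+z)(L+z)) = 75×5.6×9.3/((5.6+8.7)(9.3+8.7)) = 15.175 kPa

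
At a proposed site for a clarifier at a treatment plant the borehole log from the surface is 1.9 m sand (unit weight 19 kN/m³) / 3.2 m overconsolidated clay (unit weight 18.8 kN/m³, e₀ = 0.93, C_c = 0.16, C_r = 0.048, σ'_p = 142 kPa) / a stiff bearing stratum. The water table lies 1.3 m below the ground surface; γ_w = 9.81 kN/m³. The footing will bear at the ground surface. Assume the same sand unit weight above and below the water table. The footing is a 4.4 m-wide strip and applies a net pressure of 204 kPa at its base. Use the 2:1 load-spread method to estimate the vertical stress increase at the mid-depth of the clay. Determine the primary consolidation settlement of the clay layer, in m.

Mid-depth of clay below the ground surface: z = 1.9 + 3.2/2 = 3.5 m.
Total vertical stress at mid-clay: σ_v = 19×1.9 + 18.8×1.6 = 66.18 kPa.
Pore pressure: u = 9.81×(3.5 − 1.3) = 21.582 kPa.
Initial effective stress: σ'_0 = σ_v − u = 66.18 − 21.582 = 44.598 kPa.
Stress increase at mid-clay by the 2:1 spreading method:
Δσ = qB/(B+z) = 204×4.4/(4.4+3.5) = 113.62 kPa
Final effective stress: σ'_f = 44.598 + 113.62 = 158.22 kPa.
σ'_f = 158.22 > σ'_p = 142 kPa, so the stress path crosses the preconsolidation pressure — recompression up to σ'_p, then virgin compression beyond:
S_c = H/(1+e₀)·[C_r·log₁₀(σ'_p/σ'_0) + C_c·log₁₀(σ'_f/σ'_p)]
    = 3.2/1.93 × [0.048×log₁₀(142/44.598) + 0.16×log₁₀(158.22/142)]
    = 1.658 × [0.024143 + 0.0075157] = 0.05249 m

S_c ≈ 0.0525 m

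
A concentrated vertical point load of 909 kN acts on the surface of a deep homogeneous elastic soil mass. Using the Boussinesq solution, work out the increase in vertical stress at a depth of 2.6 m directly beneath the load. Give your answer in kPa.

Δσ_z ≈ 64.2 kPa

Boussinesq vertical stress below a point load on an elastic half-space:
Δσ_z = 3P/(2πz²) · [1 + (r/z)²]^(−5/2)
r/z = 0/2.6 = 0; [1+(r/z)²]^(−5/2) = 1.
Δσ_z = 3×909/(2π×2.6²) × 1 = 64.203 × 1 = 64.2 kPa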